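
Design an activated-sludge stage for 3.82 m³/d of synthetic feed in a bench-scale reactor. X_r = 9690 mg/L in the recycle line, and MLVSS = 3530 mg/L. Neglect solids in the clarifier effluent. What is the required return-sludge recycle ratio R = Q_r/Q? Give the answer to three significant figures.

R ≈ 0.573

Mass balance around the secondary clarifier (neglecting effluent solids): R = X / (X_r − X) = 3530 / (9690 − 3530) = 0.5731.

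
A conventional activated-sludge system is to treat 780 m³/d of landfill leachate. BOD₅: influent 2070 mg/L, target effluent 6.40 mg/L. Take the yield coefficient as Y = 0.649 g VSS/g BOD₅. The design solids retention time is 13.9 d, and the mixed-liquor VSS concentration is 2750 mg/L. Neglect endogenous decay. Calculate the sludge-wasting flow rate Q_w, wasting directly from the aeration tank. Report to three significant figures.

V·X = Y·Q·ΔS·θ_c gives V = 0.649 × 780 × (2070 − 6.40) × 13.9 / 2750 = 5280 m³.
With mixed-liquor wasting, θ_c = V/Q_w, so Q_w = V/θ_c = 5280/13.9 = 379.9 m³/d.

Q_w ≈ 380 m³/d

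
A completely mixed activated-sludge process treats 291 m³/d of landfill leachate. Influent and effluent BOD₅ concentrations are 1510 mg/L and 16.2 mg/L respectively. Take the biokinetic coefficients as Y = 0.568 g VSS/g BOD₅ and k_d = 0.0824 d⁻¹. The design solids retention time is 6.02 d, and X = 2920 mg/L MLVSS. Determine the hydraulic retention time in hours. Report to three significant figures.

τ ≈ 28.1 h

Rearranging the biomass balance for a CMAS with decay, V = Y·Q·ΔS·θ_c / [X·(1+k_d θ_c)] = 0.568 × 291 × (1510 − 16.2) × 6.02 / [2920 × (1 + 0.0824 × 6.02)] = 1.49×10^6 / 4368 = 340.3 m³.
Hydraulic retention time τ = V/Q = 340.3 / 291 = 1.169 d = 28.06 h.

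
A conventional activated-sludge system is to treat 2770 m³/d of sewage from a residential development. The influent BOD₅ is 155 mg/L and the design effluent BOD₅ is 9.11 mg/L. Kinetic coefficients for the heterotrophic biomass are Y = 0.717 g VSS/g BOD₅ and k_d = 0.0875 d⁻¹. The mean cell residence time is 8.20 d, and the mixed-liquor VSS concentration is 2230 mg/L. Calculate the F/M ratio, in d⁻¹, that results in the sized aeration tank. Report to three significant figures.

F/M ≈ 0.310 d⁻¹

Rearranging the biomass balance for a CMAS with decay, V = Y·Q·ΔS·θ_c / [X·(1+k_d θ_c)] = 0.717 × 2770 × (155 − 9.11) × 8.20 / [2230 × (1 + 0.0875 × 8.20)] = 2.38×10^6 / 3830 = 620.3 m³.
Food-to-microorganism ratio F/M = Q S₀ / (V X) = 2770 × 155 / (620.3 × 2230) = 0.3104 d⁻¹.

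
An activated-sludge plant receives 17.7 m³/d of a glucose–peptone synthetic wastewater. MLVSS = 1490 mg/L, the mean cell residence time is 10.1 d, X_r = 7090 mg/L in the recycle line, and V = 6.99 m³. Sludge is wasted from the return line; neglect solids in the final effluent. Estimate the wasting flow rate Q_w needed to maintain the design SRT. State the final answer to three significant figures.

θ_c = V·X/(Q_w·X_r) when wasting from the recycle, so Q_w = V·X/(θ_c·X_r) = 6.990 × 1490 / (10.1 × 7090) = 0.1454 m³/d.

Q_w ≈ 0.145 m³/d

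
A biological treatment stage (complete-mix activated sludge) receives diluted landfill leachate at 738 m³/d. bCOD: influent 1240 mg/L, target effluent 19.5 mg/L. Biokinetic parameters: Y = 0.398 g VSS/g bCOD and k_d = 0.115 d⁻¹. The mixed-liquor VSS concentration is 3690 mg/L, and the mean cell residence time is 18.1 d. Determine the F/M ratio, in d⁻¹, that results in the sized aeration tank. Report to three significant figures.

Rearranging the biomass balance for a CMAS with decay, V = Y·Q·ΔS·θ_c / [X·(1+k_d θ_c)] = 0.398 × 738 × (1240 − 19.5) × 18.1 / [3690 × (1 + 0.115 × 18.1)] = 6.49×10^6 / 11371 = 570.6 m³.
F/M = applied load / biomass = Q·S₀/(V·X) = 738 × 1240 / (570.6 × 3690) = 0.4346 d⁻¹.

F/M ≈ 0.435 d⁻¹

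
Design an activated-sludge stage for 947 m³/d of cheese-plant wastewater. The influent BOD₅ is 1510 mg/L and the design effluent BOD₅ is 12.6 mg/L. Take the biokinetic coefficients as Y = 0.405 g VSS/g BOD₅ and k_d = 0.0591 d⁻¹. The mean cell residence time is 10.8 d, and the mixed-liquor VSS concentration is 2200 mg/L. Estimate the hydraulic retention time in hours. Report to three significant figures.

τ ≈ 43.6 h

Steady-state biomass mass balance: V·X·(1 + k_d·θ_c) = Y·Q·(S₀ − S)·θ_c, so V = 0.405 × 947 × (1510 − 12.6) × 10.8 / [2200 × (1 + 0.0591 × 10.8)] = 6.2×10^6 / 3604 = 1721 m³.
Hydraulic retention time τ = V/Q = 1721 / 947 = 1.817 d = 43.61 h.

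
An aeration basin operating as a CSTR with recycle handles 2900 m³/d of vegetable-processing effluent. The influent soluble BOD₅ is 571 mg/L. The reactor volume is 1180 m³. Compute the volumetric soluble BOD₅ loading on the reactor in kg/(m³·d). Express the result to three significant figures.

Volumetric loading L_v = Q·S₀ / V = 2900 × 571 g/m³ / 1180 m³ = 1403 g/(m³·d) = 1.403 kg soluble BOD₅/(m³·d).

L_v ≈ 1.40 kg soluble BOD₅/(m³·d)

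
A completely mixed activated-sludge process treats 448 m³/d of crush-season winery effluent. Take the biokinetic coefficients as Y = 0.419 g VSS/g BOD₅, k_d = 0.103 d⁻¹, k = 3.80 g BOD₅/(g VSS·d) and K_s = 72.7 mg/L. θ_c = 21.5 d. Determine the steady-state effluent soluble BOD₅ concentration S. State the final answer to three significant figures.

S ≈ 7.53 mg/L

Effluent substrate depends only on kinetics and SRT: S = K_s(1 + k_d θ_c) / [θ_c(Yk − k_d) − 1] = 72.7 × (1 + 0.103 × 21.5) / [21.5 × (0.419 × 3.80 − 0.103) − 1] = 233.7 / 31.02 = 7.534 mg/L.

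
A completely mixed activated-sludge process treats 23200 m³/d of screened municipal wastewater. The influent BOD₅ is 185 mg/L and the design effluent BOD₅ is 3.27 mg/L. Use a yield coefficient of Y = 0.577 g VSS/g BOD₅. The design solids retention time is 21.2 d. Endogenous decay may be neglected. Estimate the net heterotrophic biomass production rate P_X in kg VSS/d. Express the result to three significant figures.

P_X ≈ 2430 kg VSS/d

No decay correction is needed, so Y_obs = Y = 0.577.
Substrate removed = Q·(S₀ − S) = 23200 m³/d × (185 − 3.27) g/m³ = 4.22×10^6 g/d = 4216 kg/d.
P_X = Y_obs · Q(S₀ − S) = 0.5770 × 4216 = 2433 kg VSS/d.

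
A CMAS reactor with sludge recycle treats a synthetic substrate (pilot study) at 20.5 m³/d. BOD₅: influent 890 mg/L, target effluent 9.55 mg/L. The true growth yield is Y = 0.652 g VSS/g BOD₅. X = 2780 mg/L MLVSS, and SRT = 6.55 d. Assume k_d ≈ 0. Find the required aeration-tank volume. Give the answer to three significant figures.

V ≈ 27.7 m³

V·X = Y·Q·ΔS·θ_c gives V = 0.652 × 20.5 × (890 − 9.55) × 6.55 / 2780 = 27.73 m³.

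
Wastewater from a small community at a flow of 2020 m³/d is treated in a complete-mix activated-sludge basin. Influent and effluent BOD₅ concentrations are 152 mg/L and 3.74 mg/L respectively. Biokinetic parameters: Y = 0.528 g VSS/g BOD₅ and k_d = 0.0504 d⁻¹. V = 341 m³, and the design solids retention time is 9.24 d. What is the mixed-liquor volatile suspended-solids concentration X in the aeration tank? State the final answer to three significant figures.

X ≈ 2920 mg/L

Solving the biomass balance for X: X = Y Q (S₀−S) θ_c / [V (1+k_d θ_c)] = 0.528 × 2020 × (152 − 3.74) × 9.24 / [341 × (1 + 0.0504 × 9.24)] = 2923 mg/L.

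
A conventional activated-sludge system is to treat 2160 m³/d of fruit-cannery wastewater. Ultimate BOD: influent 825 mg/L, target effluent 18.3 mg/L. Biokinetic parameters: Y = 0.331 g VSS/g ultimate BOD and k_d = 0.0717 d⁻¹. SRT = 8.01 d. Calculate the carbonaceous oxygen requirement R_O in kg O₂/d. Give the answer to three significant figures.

Observed yield with endogenous decay: Y_obs = Y / (1 + k_d·θ_c) = 0.331 / (1 + 0.0717 × 8.01) = 0.331 / 1.574 = 0.2102 g VSS/g ultimate BOD.
Substrate removed = Q·(S₀ − S) = 2160 m³/d × (825 − 18.3) g/m³ = 1.74×10^6 g/d = 1742 kg/d.
Net sludge production P_X = 0.2102 × 1742 = 366.4 kg VSS/d.
Carbonaceous O₂ demand = substrate oxidised − cell-mass equivalent = 1742 − 1.42 × 366.4 = 1222 kg O₂/d.

R_O ≈ 1220 kg O₂/d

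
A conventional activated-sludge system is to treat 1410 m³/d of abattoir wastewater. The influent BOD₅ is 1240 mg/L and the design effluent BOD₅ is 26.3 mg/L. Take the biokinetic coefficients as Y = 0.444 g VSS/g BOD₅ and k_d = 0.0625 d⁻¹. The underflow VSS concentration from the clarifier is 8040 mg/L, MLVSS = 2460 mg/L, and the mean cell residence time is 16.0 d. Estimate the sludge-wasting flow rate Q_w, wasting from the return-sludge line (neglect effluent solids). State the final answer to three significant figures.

Q_w ≈ 47.3 m³/d

Steady-state biomass mass balance: V·X·(1 + k_d·θ_c) = Y·Q·(S₀ − S)·θ_c, so V = 0.444 × 1410 × (1240 − 26.3) × 16.0 / [2460 × (1 + 0.0625 × 16.0)] = 1.22×10^7 / 4920 = 2471 m³.
θ_c = V·X/(Q_w·X_r) when wasting from the recycle, so Q_w = V·X/(θ_c·X_r) = 2471 × 2460 / (16.0 × 8040) = 47.25 m³/d.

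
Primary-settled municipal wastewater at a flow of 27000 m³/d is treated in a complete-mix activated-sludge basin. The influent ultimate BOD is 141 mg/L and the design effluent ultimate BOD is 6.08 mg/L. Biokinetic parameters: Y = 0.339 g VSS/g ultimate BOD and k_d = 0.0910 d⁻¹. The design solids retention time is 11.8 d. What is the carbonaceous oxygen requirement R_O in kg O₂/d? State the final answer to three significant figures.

Y_obs = Y / (1 + k_d θ_c) = 0.339 / (1 + 0.0910 × 11.8) = 0.339 / 2.074 = 0.1635.
Q·(S₀ − S) = 27000 × (141 − 6.08) × 10⁻³ = 3643 kg/d removed.
Biomass synthesised: P_X = Y_obs × 3643 = 595.5 kg VSS/d.
R_O = Q·ΔS − 1.42 P_X = 3643 − 845.6 = 2797 kg O₂/d.

R_O ≈ 2800 kg O₂/d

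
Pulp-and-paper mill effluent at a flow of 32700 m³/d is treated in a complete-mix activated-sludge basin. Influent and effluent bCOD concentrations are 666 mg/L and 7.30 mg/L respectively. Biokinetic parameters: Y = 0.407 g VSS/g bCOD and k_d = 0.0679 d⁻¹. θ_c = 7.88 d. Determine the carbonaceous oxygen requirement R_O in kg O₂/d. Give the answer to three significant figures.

R_O ≈ 13400 kg O₂/d

Correct the yield for decay: Y_obs = Y/(1 + k_d θ_c) = 0.407 / (1 + 0.0679 × 7.88) = 0.407 / 1.535 = 0.2651.
ΔS = 666 − 7.30 = 658.7 mg/L, so the substrate removal rate is 32700 × 658.7/1000 = 21539 kg bCOD/d.
Net sludge production P_X = 0.2651 × 21539 = 5711 kg VSS/d.
R_O = Q·ΔS − 1.42 P_X = 21539 − 8110 = 13430 kg O₂/d.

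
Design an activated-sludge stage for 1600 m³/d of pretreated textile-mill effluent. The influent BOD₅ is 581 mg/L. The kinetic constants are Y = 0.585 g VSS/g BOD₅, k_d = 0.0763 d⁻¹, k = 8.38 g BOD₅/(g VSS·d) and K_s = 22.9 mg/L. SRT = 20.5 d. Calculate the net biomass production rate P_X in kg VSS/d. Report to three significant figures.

For a completely mixed reactor with recycle the Lawrence–McCarty relation gives S = K_s·(1 + k_d·θ_c) / [θ_c·(Y·k − k_d) − 1] = 22.9 × (1 + 0.0763 × 20.5) / [20.5 × (0.585 × 8.38 − 0.0763) − 1] = 58.72 / 97.93 = 0.5996 mg/L.
The observed yield is Y_obs = Y/(1 + k_d·θ_c) = 0.585 / (1 + 0.0763 × 20.5) = 0.585 / 2.564 = 0.2281 g VSS per g BOD₅ removed.
Mass of BOD₅ removed per day: Q(S₀ − S) = 1600 × 580.4 g/m³ = 928.6 kg/d.
P_X = Y_obs · Q(S₀ − S) = 0.2281 × 928.6 = 211.9 kg VSS/d.

P_X ≈ 212 kg VSS/d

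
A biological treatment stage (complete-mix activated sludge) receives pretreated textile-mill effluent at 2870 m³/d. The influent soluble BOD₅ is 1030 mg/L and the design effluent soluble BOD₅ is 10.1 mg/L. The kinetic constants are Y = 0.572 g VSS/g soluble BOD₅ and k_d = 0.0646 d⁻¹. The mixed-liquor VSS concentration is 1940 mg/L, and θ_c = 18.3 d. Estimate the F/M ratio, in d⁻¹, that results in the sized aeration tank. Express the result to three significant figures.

F/M ≈ 0.211 d⁻¹

Rearranging the biomass balance for a CMAS with decay, V = Y·Q·ΔS·θ_c / [X·(1+k_d θ_c)] = 0.572 × 2870 × (1030 − 10.1) × 18.3 / [1940 × (1 + 0.0646 × 18.3)] = 3.06×10^7 / 4233 = 7238 m³.
F/M = Q·S₀ / (V·X) = 2870 × 1030 / (7238 × 1940) = 0.2105 g soluble BOD₅·(g VSS·d)⁻¹.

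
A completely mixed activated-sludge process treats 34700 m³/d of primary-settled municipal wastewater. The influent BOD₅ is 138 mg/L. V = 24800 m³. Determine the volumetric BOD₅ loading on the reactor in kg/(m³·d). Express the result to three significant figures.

L_v ≈ 0.193 kg BOD₅/(m³·d)

Volumetric loading L_v = Q·S₀ / V = 34700 × 138 g/m³ / 24800 m³ = 193.1 g/(m³·d) = 0.1931 kg BOD₅/(m³·d).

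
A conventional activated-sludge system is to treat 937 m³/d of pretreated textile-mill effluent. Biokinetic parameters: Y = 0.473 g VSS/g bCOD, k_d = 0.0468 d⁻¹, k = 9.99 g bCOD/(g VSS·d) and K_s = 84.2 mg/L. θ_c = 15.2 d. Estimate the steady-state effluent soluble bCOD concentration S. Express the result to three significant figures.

S ≈ 2.06 mg/L

Effluent substrate depends only on kinetics and SRT: S = K_s(1 + k_d θ_c) / [θ_c(Yk − k_d) − 1] = 84.2 × (1 + 0.0468 × 15.2) / [15.2 × (0.473 × 9.99 − 0.0468) − 1] = 144.1 / 70.11 = 2.055 mg/L.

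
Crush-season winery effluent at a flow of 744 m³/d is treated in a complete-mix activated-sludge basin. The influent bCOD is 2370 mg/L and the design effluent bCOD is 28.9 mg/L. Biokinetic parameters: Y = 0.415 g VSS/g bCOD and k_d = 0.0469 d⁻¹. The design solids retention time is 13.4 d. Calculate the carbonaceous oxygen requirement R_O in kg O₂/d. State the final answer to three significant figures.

The observed yield is Y_obs = Y/(1 + k_d·θ_c) = 0.415 / (1 + 0.0469 × 13.4) = 0.415 / 1.628 = 0.2548 g VSS per g bCOD removed.
Mass of bCOD removed per day: Q(S₀ − S) = 744 × 2341 g/m³ = 1742 kg/d.
Net sludge production P_X = 0.2548 × 1742 = 443.9 kg VSS/d.
R_O = Q·(S₀ − S) − 1.42·P_X = 1742 − 1.42 × 443.9 = 1111 kg O₂/d.

R_O ≈ 1110 kg O₂/d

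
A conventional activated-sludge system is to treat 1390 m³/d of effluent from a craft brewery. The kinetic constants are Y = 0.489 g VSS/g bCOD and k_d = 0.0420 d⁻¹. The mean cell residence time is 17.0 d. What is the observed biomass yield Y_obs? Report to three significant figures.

Y_obs ≈ 0.285 g VSS/g bCOD

Correct the yield for decay: Y_obs = Y/(1 + k_d θ_c) = 0.489 / (1 + 0.0420 × 17.0) = 0.489 / 1.714 = 0.2853.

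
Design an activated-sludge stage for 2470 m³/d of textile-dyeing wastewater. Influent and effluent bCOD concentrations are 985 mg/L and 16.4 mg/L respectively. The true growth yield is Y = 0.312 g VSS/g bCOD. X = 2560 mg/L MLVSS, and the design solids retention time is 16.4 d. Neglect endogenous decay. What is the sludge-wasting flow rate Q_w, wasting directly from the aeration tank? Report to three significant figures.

Biomass mass balance (decay neglected): V·X = Y·Q·(S₀ − S)·θ_c, so V = 0.312 × 2470 × (985 − 16.4) × 16.4 / 2560 = 4782 m³.
For wasting at MLVSS concentration, Q_w = V/θ_c = 4782/16.4 = 291.6 m³/d.

Q_w ≈ 292 m³/d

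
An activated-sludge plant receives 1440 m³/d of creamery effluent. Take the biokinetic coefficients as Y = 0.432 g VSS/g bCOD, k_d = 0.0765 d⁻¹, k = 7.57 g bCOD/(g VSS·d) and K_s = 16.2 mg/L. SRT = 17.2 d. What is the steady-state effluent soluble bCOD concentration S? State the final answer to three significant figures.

From the Monod/SRT balance for a CMAS, S = K_s·(1+k_d θ_c)/[θ_c·(Y k − k_d) − 1] = 16.2 × (1 + 0.0765 × 17.2) / [17.2 × (0.432 × 7.57 − 0.0765) − 1] = 37.52 / 53.93 = 0.6956 mg/L.

S ≈ 0.696 mg/L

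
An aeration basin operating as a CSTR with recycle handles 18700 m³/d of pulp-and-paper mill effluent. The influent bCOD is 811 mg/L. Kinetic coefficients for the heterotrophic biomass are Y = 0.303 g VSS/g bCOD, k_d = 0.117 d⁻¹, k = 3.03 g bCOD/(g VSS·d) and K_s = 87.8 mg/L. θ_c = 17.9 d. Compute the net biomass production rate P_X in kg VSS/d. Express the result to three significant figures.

From the Monod/SRT balance for a CMAS, S = K_s·(1+k_d θ_c)/[θ_c·(Y k − k_d) − 1] = 87.8 × (1 + 0.117 × 17.9) / [17.9 × (0.303 × 3.03 − 0.117) − 1] = 271.7 / 13.34 = 20.37 mg/L.
Correct the yield for decay: Y_obs = Y/(1 + k_d θ_c) = 0.303 / (1 + 0.117 × 17.9) = 0.303 / 3.094 = 0.09792.
Q·(S₀ − S) = 18700 × (811 − 20.4) × 10⁻³ = 14784 kg/d removed.
Biomass produced: P_X = Y_obs·Q·ΔS = 0.09792 × 14784 ≈ 1448 kg VSS/d.

P_X ≈ 1450 kg VSS/d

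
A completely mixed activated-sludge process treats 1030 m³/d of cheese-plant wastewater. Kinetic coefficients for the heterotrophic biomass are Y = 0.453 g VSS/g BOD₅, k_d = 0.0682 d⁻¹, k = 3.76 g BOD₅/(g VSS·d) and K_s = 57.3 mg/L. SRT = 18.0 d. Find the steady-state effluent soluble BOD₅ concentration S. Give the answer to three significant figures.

S ≈ 4.49 mg/L

From the Monod/SRT balance for a CMAS, S = K_s·(1+k_d θ_c)/[θ_c·(Y k − k_d) − 1] = 57.3 × (1 + 0.0682 × 18.0) / [18.0 × (0.453 × 3.76 − 0.0682) − 1] = 127.6 / 28.43 = 4.489 mg/L.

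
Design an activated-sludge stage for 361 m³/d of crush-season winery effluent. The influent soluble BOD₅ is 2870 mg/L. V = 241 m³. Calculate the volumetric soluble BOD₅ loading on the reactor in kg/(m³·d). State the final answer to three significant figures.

L_v ≈ 4.30 kg soluble BOD₅/(m³·d)

L_v = Q S₀ / V = 361 × 2870 × 10⁻³ / 241.0 = 4.299 kg/(m³·d).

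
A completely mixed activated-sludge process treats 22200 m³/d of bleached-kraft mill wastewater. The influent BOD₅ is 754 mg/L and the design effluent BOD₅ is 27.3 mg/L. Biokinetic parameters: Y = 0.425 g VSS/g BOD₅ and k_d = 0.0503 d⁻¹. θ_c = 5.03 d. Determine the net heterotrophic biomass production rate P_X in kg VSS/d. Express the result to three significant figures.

P_X ≈ 5470 kg VSS/d

Y_obs = Y / (1 + k_d θ_c) = 0.425 / (1 + 0.0503 × 5.03) = 0.425 / 1.253 = 0.3392.
Substrate removed = Q·(S₀ − S) = 22200 m³/d × (754 − 27.3) g/m³ = 1.61×10^7 g/d = 16133 kg/d.
P_X = Y_obs · Q(S₀ − S) = 0.3392 × 16133 = 5472 kg VSS/d.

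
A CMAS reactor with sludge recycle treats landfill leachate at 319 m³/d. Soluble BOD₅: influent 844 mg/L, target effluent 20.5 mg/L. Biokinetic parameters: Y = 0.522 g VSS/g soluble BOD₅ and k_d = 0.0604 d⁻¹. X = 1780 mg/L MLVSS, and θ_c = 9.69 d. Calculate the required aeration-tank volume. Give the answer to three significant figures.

Steady-state biomass mass balance: V·X·(1 + k_d·θ_c) = Y·Q·(S₀ − S)·θ_c, so V = 0.522 × 319 × (844 − 20.5) × 9.69 / [1780 × (1 + 0.0604 × 9.69)] = 1.33×10^6 / 2822 = 470.9 m³.

V ≈ 471 m³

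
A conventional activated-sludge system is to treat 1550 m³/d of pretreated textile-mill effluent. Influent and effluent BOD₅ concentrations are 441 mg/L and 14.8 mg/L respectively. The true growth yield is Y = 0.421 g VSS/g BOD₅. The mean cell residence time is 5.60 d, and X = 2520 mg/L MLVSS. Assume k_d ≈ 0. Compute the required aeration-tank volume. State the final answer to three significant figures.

Biomass mass balance (decay neglected): V·X = Y·Q·(S₀ − S)·θ_c, so V = 0.421 × 1550 × (441 − 14.8) × 5.60 / 2520 = 618.0 m³.

V ≈ 618 m³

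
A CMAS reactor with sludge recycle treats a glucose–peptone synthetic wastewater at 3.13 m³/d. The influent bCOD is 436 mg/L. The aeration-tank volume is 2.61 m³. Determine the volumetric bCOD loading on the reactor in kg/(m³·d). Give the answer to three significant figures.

Applied bCOD load per unit volume = Q·S₀/V = (3.13 × 436/1000)/2.610 = 0.5229 kg bCOD·m⁻³·d⁻¹.

L_v ≈ 0.523 kg bCOD/(m³·d)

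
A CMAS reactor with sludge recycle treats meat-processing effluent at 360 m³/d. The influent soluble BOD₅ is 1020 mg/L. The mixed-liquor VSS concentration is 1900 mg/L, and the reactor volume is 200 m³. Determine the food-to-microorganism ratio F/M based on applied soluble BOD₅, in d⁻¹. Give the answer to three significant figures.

Food-to-microorganism ratio F/M = Q S₀ / (V X) = 360 × 1020 / (200.0 × 1900) = 0.9663 d⁻¹.

F/M ≈ 0.966 d⁻¹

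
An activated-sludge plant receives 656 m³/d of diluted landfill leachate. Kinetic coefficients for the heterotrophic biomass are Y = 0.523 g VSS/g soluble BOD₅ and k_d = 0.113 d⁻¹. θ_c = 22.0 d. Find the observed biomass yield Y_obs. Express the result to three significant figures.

Observed yield with endogenous decay: Y_obs = Y / (1 + k_d·θ_c) = 0.523 / (1 + 0.113 × 22.0) = 0.523 / 3.486 = 0.1500 g VSS/g soluble BOD₅.

Y_obs ≈ 0.150 g VSS/g soluble BOD₅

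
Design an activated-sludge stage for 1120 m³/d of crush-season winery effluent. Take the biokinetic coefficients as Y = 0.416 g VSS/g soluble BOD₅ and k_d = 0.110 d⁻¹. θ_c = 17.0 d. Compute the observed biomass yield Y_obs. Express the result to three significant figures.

Y_obs ≈ 0.145 g VSS/g soluble BOD₅

The observed yield is Y_obs = Y/(1 + k_d·θ_c) = 0.416 / (1 + 0.110 × 17.0) = 0.416 / 2.870 = 0.1449 g VSS per g soluble BOD₅ removed.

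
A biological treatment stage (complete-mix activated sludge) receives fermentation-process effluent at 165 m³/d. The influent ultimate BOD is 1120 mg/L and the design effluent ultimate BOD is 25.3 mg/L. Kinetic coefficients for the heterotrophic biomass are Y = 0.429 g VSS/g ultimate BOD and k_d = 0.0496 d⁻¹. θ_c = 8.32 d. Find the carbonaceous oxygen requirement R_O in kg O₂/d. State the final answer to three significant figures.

R_O ≈ 103 kg O₂/d

The observed yield is Y_obs = Y/(1 + k_d·θ_c) = 0.429 / (1 + 0.0496 × 8.32) = 0.429 / 1.413 = 0.3037 g VSS per g ultimate BOD removed.
Mass of ultimate BOD removed per day: Q(S₀ − S) = 165 × 1095 g/m³ = 180.6 kg/d.
Biomass synthesised: P_X = Y_obs × 180.6 = 54.85 kg VSS/d.
R_O = Q·ΔS − 1.42 P_X = 180.6 − 77.89 = 102.7 kg O₂/d.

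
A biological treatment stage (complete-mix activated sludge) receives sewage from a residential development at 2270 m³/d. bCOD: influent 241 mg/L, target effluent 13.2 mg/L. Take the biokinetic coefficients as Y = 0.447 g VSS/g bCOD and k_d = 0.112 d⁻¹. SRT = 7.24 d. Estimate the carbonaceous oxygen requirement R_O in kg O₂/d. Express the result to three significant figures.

Observed yield with endogenous decay: Y_obs = Y / (1 + k_d·θ_c) = 0.447 / (1 + 0.112 × 7.24) = 0.447 / 1.811 = 0.2468 g VSS/g bCOD.
ΔS = 241 − 13.2 = 227.8 mg/L, so the substrate removal rate is 2270 × 227.8/1000 = 517.1 kg bCOD/d.
Biomass synthesised: P_X = Y_obs × 517.1 = 127.6 kg VSS/d.
R_O = Q·(S₀ − S) − 1.42·P_X = 517.1 − 1.42 × 127.6 = 335.9 kg O₂/d.

R_O ≈ 336 kg O₂/d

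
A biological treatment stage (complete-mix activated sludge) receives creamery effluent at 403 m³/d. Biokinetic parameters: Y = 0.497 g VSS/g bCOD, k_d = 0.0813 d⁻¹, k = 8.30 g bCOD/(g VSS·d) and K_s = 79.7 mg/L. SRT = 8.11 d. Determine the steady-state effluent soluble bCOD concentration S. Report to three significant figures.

S ≈ 4.16 mg/L

Effluent substrate depends only on kinetics and SRT: S = K_s(1 + k_d θ_c) / [θ_c(Yk − k_d) − 1] = 79.7 × (1 + 0.0813 × 8.11) / [8.11 × (0.497 × 8.30 − 0.0813) − 1] = 132.2 / 31.80 = 4.159 mg/L.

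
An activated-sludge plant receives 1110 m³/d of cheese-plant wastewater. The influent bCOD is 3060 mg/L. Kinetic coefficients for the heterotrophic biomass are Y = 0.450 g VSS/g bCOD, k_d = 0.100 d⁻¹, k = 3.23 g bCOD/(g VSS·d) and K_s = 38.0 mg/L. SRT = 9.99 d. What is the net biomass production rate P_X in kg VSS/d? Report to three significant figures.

P_X ≈ 763 kg VSS/d

Effluent substrate depends only on kinetics and SRT: S = K_s(1 + k_d θ_c) / [θ_c(Yk − k_d) − 1] = 38.0 × (1 + 0.100 × 9.99) / [9.99 × (0.450 × 3.23 − 0.100) − 1] = 75.96 / 12.52 = 6.067 mg/L.
Y_obs = Y / (1 + k_d θ_c) = 0.450 / (1 + 0.100 × 9.99) = 0.450 / 1.999 = 0.2251.
Q·(S₀ − S) = 1110 × (3060 − 6.07) × 10⁻³ = 3390 kg/d removed.
So the net sludge growth is P_X = 0.2251 × 3390 = 763.1 kg VSS/d.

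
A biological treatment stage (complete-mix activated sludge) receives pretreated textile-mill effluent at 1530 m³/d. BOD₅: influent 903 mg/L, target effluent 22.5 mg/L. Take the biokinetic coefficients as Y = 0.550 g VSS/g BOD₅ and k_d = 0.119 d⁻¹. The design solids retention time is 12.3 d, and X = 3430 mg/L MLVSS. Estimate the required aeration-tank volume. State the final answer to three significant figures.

Rearranging the biomass balance for a CMAS with decay, V = Y·Q·ΔS·θ_c / [X·(1+k_d θ_c)] = 0.550 × 1530 × (903 − 22.5) × 12.3 / [3430 × (1 + 0.119 × 12.3)] = 9.11×10^6 / 8450 = 1078 m³.

V ≈ 1080 m³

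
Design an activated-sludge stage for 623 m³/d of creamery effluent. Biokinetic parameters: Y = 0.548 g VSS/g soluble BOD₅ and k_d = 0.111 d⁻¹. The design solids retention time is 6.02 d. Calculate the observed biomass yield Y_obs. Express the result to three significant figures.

Y_obs ≈ 0.328 g VSS/g soluble BOD₅

The observed yield is Y_obs = Y/(1 + k_d·θ_c) = 0.548 / (1 + 0.111 × 6.02) = 0.548 / 1.668 = 0.3285 g VSS per g soluble BOD₅ removed.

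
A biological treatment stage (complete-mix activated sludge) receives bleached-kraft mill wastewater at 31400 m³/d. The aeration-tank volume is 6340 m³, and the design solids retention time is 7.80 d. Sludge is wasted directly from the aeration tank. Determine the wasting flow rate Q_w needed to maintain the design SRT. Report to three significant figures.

Q_w ≈ 813 m³/d

Wasting from the aeration tank: Q_w = V / θ_c = 6340 / 7.80 = 812.8 m³/d.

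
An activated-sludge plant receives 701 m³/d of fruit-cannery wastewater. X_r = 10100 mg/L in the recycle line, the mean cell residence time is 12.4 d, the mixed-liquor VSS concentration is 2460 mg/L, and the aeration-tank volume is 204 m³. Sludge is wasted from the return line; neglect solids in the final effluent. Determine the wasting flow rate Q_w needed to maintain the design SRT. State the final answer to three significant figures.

θ_c = V·X/(Q_w·X_r) when wasting from the recycle, so Q_w = V·X/(θ_c·X_r) = 204.0 × 2460 / (12.4 × 10100) = 4.007 m³/d.

Q_w ≈ 4.01 m³/d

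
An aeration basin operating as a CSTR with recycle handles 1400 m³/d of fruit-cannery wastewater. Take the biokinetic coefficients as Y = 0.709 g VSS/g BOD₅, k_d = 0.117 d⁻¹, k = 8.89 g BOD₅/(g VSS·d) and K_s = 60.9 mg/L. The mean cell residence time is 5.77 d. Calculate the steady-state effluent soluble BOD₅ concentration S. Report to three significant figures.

For a completely mixed reactor with recycle the Lawrence–McCarty relation gives S = K_s·(1 + k_d·θ_c) / [θ_c·(Y·k − k_d) − 1] = 60.9 × (1 + 0.117 × 5.77) / [5.77 × (0.709 × 8.89 − 0.117) − 1] = 102.0 / 34.69 = 2.940 mg/L.

S ≈ 2.94 mg/L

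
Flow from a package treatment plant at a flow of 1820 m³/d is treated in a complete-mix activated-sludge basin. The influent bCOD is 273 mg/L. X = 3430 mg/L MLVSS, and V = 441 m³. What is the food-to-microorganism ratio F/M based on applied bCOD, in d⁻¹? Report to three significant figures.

F/M = applied load / biomass = Q·S₀/(V·X) = 1820 × 273 / (441.0 × 3430) = 0.3285 d⁻¹.

F/M ≈ 0.328 d⁻¹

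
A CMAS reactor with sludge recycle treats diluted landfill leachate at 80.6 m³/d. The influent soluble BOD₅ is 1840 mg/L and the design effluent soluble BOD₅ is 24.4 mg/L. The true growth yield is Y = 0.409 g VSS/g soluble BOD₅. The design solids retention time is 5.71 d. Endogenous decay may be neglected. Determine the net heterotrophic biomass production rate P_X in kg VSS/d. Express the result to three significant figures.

No decay correction is needed, so Y_obs = Y = 0.409.
ΔS = 1840 − 24.4 = 1816 mg/L, so the substrate removal rate is 80.6 × 1816/1000 = 146.3 kg soluble BOD₅/d.
So the net sludge growth is P_X = 0.4090 × 146.3 = 59.85 kg VSS/d.

P_X ≈ 59.9 kg VSS/d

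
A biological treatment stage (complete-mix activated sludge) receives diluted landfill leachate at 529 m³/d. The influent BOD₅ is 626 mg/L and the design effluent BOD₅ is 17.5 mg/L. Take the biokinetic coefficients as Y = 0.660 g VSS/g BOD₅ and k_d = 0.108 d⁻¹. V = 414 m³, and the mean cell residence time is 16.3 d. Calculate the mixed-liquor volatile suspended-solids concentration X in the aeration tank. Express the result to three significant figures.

Solving the biomass balance for X: X = Y Q (S₀−S) θ_c / [V (1+k_d θ_c)] = 0.660 × 529 × (626 − 17.5) × 16.3 / [414 × (1 + 0.108 × 16.3)] = 3030 mg/L.

X ≈ 3030 mg/L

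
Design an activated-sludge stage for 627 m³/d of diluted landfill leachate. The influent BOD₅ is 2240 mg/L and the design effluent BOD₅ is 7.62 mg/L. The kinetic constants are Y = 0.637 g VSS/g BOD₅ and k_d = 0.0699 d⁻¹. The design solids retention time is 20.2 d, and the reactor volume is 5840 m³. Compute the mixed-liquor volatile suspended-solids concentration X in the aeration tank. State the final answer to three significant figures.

X = Y·Q·ΔS·θ_c / [V·(1 + k_d θ_c)] = 0.637 × 627 × (2240 − 7.62) × 20.2 / [5840 × (1 + 0.0699 × 20.2)] = 1279 mg/L.

X ≈ 1280 mg/L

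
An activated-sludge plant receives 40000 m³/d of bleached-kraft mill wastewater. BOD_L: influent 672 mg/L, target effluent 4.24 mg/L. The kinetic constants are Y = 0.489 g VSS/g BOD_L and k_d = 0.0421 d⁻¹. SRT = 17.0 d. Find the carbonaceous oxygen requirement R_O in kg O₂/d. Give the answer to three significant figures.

Correct the yield for decay: Y_obs = Y/(1 + k_d θ_c) = 0.489 / (1 + 0.0421 × 17.0) = 0.489 / 1.716 = 0.2850.
ΔS = 672 − 4.24 = 667.8 mg/L, so the substrate removal rate is 40000 × 667.8/1000 = 26710 kg BOD_L/d.
P_X = Y_obs·Q·(S₀ − S) = 0.2850 × 26710 = 7613 kg VSS/d.
R_O = Q·(S₀ − S) − 1.42·P_X = 26710 − 1.42 × 7613 = 15900 kg O₂/d.

R_O ≈ 15900 kg O₂/d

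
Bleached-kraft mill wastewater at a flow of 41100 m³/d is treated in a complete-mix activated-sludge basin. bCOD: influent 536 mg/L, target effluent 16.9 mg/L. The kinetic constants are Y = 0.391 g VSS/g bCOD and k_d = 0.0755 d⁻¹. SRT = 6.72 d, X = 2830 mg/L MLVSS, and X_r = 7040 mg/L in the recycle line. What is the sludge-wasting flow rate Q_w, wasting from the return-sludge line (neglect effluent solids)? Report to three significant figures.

Rearranging the biomass balance for a CMAS with decay, V = Y·Q·ΔS·θ_c / [X·(1+k_d θ_c)] = 0.391 × 41100 × (536 − 16.9) × 6.72 / [2830 × (1 + 0.0755 × 6.72)] = 5.61×10^7 / 4266 = 13141 m³.
θ_c = V·X/(Q_w·X_r) when wasting from the recycle, so Q_w = V·X/(θ_c·X_r) = 13141 × 2830 / (6.72 × 7040) = 786.1 m³/d.

Q_w ≈ 786 m³/d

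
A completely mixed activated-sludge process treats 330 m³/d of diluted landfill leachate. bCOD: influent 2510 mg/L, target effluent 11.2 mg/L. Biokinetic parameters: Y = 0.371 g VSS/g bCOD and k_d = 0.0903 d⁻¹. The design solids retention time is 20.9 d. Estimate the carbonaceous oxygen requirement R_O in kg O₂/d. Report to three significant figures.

R_O ≈ 674 kg O₂/d

Observed yield with endogenous decay: Y_obs = Y / (1 + k_d·θ_c) = 0.371 / (1 + 0.0903 × 20.9) = 0.371 / 2.887 = 0.1285 g VSS/g bCOD.
Substrate removed = Q·(S₀ − S) = 330 m³/d × (2510 − 11.2) g/m³ = 8.25×10^5 g/d = 824.6 kg/d.
P_X = Y_obs·Q·(S₀ − S) = 0.1285 × 824.6 = 106.0 kg VSS/d.
R_O = Q·(S₀ − S) − 1.42·P_X = 824.6 − 1.42 × 106.0 = 674.1 kg O₂/d.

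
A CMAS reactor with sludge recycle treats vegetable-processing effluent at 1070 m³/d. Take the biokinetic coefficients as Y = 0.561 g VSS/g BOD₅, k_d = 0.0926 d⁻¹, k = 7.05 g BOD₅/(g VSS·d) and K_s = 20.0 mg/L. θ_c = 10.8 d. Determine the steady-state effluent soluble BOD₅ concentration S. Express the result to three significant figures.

For a completely mixed reactor with recycle the Lawrence–McCarty relation gives S = K_s·(1 + k_d·θ_c) / [θ_c·(Y·k − k_d) − 1] = 20.0 × (1 + 0.0926 × 10.8) / [10.8 × (0.561 × 7.05 − 0.0926) − 1] = 40.00 / 40.71 = 0.9825 mg/L.

S ≈ 0.982 mg/L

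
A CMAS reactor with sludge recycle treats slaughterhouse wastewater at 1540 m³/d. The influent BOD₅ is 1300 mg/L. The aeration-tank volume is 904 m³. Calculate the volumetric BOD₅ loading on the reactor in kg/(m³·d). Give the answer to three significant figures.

L_v ≈ 2.21 kg BOD₅/(m³·d)

L_v = Q S₀ / V = 1540 × 1300 × 10⁻³ / 904.0 = 2.215 kg/(m³·d).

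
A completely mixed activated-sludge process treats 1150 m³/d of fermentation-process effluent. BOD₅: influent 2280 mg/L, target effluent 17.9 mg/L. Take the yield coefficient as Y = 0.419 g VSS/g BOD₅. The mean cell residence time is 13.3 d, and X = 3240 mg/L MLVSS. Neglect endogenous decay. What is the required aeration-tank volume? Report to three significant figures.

With k_d = 0 the design equation reduces to V = Y Q (S₀−S) θ_c / X = 0.419 × 1150 × (2280 − 17.9) × 13.3 / 3240 = 4474 m³.

V ≈ 4470 m³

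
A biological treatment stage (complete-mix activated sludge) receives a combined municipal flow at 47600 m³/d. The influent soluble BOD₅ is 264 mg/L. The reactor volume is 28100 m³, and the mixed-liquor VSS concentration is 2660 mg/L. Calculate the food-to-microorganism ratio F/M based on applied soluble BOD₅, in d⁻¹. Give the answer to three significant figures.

F/M ≈ 0.168 d⁻¹

Food-to-microorganism ratio F/M = Q S₀ / (V X) = 47600 × 264 / (28100 × 2660) = 0.1681 d⁻¹.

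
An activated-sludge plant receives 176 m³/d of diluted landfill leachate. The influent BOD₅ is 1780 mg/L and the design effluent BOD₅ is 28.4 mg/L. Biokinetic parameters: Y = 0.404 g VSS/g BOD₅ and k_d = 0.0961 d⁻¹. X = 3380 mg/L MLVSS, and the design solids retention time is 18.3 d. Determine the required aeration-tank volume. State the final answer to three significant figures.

V ≈ 244 m³

From the SRT design equation V = Y Q (S₀−S) θ_c / [X (1 + k_d θ_c)] = 0.404 × 176 × (1780 − 28.4) × 18.3 / [3380 × (1 + 0.0961 × 18.3)] = 2.28×10^6 / 9324 = 244.4 m³.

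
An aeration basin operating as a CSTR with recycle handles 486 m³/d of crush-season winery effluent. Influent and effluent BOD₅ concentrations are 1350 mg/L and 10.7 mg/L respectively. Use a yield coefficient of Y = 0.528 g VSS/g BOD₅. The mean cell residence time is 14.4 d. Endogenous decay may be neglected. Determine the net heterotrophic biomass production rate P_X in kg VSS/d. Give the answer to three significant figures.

P_X ≈ 344 kg VSS/d

No decay correction is needed, so Y_obs = Y = 0.528.
Mass of BOD₅ removed per day: Q(S₀ − S) = 486 × 1339 g/m³ = 650.9 kg/d.
Net biomass production P_X = Y_obs × Q·(S₀ − S) = 0.5280 × 650.9 = 343.7 kg VSS/d.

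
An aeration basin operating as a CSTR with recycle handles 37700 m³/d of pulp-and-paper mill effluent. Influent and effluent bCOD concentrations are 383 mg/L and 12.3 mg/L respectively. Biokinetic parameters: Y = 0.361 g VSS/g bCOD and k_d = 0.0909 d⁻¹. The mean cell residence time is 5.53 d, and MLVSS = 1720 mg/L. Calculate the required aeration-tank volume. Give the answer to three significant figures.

Rearranging the biomass balance for a CMAS with decay, V = Y·Q·ΔS·θ_c / [X·(1+k_d θ_c)] = 0.361 × 37700 × (383 − 12.3) × 5.53 / [1720 × (1 + 0.0909 × 5.53)] = 2.79×10^7 / 2585 = 10794 m³.

V ≈ 10800 m³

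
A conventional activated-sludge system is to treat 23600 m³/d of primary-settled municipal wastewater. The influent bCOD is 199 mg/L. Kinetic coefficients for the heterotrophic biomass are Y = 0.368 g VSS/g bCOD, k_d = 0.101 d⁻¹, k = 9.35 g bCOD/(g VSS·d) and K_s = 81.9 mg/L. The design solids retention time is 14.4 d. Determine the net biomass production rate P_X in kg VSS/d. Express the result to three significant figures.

Effluent substrate depends only on kinetics and SRT: S = K_s(1 + k_d θ_c) / [θ_c(Yk − k_d) − 1] = 81.9 × (1 + 0.101 × 14.4) / [14.4 × (0.368 × 9.35 − 0.101) − 1] = 201.0 / 47.09 = 4.268 mg/L.
Y_obs = Y / (1 + k_d θ_c) = 0.368 / (1 + 0.101 × 14.4) = 0.368 / 2.454 = 0.1499.
Substrate removed = Q·(S₀ − S) = 23600 m³/d × (199 − 4.27) g/m³ = 4.6×10^6 g/d = 4596 kg/d.
Net biomass production P_X = Y_obs × Q·(S₀ − S) = 0.1499 × 4596 = 689.0 kg VSS/d.

P_X ≈ 689 kg VSS/d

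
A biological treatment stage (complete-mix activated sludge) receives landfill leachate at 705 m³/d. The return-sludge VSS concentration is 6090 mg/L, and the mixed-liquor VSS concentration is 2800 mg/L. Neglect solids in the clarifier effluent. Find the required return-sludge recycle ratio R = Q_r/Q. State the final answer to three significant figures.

Solids balance on the clarifier gives (1+R)X = R·X_r, so R = X/(X_r − X) = 2800 / (6090 − 2800) = 0.8511.

R ≈ 0.851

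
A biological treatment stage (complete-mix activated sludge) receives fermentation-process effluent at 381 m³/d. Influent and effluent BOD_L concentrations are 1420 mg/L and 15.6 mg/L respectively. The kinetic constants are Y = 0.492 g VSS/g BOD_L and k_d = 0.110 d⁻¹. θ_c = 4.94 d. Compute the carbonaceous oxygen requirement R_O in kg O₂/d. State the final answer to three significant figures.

R_O ≈ 293 kg O₂/d

Correct the yield for decay: Y_obs = Y/(1 + k_d θ_c) = 0.492 / (1 + 0.110 × 4.94) = 0.492 / 1.543 = 0.3188.
ΔS = 1420 − 15.6 = 1404 mg/L, so the substrate removal rate is 381 × 1404/1000 = 535.1 kg BOD_L/d.
Biomass synthesised: P_X = Y_obs × 535.1 = 170.6 kg VSS/d.
R_O = Q·(S₀ − S) − 1.42·P_X = 535.1 − 1.42 × 170.6 = 292.9 kg O₂/d.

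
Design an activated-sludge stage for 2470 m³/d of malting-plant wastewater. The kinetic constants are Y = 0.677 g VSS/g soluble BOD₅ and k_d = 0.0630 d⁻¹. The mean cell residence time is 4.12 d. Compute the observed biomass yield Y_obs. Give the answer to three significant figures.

Observed yield with endogenous decay: Y_obs = Y / (1 + k_d·θ_c) = 0.677 / (1 + 0.0630 × 4.12) = 0.677 / 1.260 = 0.5375 g VSS/g soluble BOD₅.

Y_obs ≈ 0.537 g VSS/g soluble BOD₅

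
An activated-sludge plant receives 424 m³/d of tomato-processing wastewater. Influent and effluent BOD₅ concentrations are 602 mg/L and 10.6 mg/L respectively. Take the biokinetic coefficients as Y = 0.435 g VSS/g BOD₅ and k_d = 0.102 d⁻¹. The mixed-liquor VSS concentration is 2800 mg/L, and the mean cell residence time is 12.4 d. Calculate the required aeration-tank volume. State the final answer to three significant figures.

V ≈ 213 m³

Steady-state biomass mass balance: V·X·(1 + k_d·θ_c) = Y·Q·(S₀ − S)·θ_c, so V = 0.435 × 424 × (602 − 10.6) × 12.4 / [2800 × (1 + 0.102 × 12.4)] = 1.35×10^6 / 6341 = 213.3 m³.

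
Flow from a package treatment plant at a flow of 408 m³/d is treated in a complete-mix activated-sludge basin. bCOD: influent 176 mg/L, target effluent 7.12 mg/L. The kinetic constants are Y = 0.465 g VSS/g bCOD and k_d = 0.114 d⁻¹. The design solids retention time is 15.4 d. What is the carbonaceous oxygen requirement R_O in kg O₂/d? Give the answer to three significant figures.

R_O ≈ 52.4 kg O₂/d

Observed yield with endogenous decay: Y_obs = Y / (1 + k_d·θ_c) = 0.465 / (1 + 0.114 × 15.4) = 0.465 / 2.756 = 0.1687 g VSS/g bCOD.
Q·(S₀ − S) = 408 × (176 − 7.12) × 10⁻³ = 68.90 kg/d removed.
Biomass synthesised: P_X = Y_obs × 68.90 = 11.63 kg VSS/d.
R_O = Q·ΔS − 1.42 P_X = 68.90 − 16.51 = 52.39 kg O₂/d.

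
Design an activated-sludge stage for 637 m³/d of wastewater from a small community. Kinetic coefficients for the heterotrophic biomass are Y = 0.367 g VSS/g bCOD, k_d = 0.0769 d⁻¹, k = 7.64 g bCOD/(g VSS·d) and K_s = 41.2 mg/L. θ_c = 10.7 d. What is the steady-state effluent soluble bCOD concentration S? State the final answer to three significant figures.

S ≈ 2.67 mg/L

For a completely mixed reactor with recycle the Lawrence–McCarty relation gives S = K_s·(1 + k_d·θ_c) / [θ_c·(Y·k − k_d) − 1] = 41.2 × (1 + 0.0769 × 10.7) / [10.7 × (0.367 × 7.64 − 0.0769) − 1] = 75.10 / 28.18 = 2.665 mg/L.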